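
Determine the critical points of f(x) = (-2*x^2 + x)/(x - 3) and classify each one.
f'(x) = (-2*x^2 + 12*x - 3)/(x^2 - 6*x + 9)

Solve f'(x) = 0:
  f'(x) = -(2*x^2 - 12*x + 3)/(x - 3)^2; the denominator is positive wherever f is defined, so f'(x) = 0 ⇔ -2*x^2 + 12*x - 3 = 0.
  2*x^2 - 12*x + 3 = 0 has no rational roots; quadratic formula: x = (12 ± √120)/4.
  ⇒ x = 3 - sqrt(30)/2 ≈ 0.2614, sqrt(30)/2 + 3 ≈ 5.7386

f''(x) = -30/(x^3 - 9*x^2 + 27*x - 27)
Second-derivative test at each critical point:
  f''(0.2614) = 1.4606 > 0 → local minimum
  f''(5.7386) = -1.4606 < 0 → local maximum

Critical points: x = 3 - sqrt(30)/2 ≈ 0.2614 (local minimum); x = sqrt(30)/2 + 3 ≈ 5.7386 (local maximum)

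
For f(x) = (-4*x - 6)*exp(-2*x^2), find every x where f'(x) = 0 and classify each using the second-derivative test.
f'(x) = 4*(2*x*(2*x + 3) - 1)*exp(-2*x^2)

Solve f'(x) = 0:
  f'(x) = (16*x^2 + 24*x - 4)·exp(-2*x^2) and exp(-2*x^2) > 0 for every x, so f'(x) = 0 ⇔ 16*x^2 + 24*x - 4 = 0.
  Factor: 16*x^2 + 24*x - 4 = 4*(4*x^2 + 6*x - 1); 4*x^2 + 6*x - 1 = 0 has no rational roots; quadratic formula: x = (-6 ± √52)/8.
  ⇒ x = -sqrt(13)/4 - 3/4 ≈ -1.6514, -3/4 + sqrt(13)/4 ≈ 0.1514

f''(x) = 8*(-8*x^3 - 12*x^2 + 6*x + 3)*exp(-2*x^2)
Second-derivative test at each critical point:
  f''(-1.6514) = -0.1234 < 0 → local maximum
  f''(0.1514) = 27.5521 > 0 → local minimum

Critical points: x = -sqrt(13)/4 - 3/4 ≈ -1.6514 (local maximum); x = -3/4 + sqrt(13)/4 ≈ 0.1514 (local minimum)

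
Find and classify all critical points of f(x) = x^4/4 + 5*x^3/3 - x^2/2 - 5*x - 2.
f'(x) = x^3 + 5*x^2 - x - 5

Solve f'(x) = 0:
  Factor: x^3 + 5*x^2 - x - 5 = (x - 1)*(x + 1)*(x + 5) = 0.
  ⇒ x = -5, -1, 1

f''(x) = 3*x^2 + 10*x - 1
Second-derivative test at each critical point:
  f''(-5) = 24 > 0 → local minimum
  f''(-1) = -8 < 0 → local maximum
  f''(1) = 12 > 0 → local minimum

Critical points: x = -5 (local minimum); x = -1 (local maximum); x = 1 (local minimum)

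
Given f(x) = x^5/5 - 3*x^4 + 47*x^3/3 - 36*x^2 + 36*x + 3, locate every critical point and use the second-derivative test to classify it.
f'(x) = x^4 - 12*x^3 + 47*x^2 - 72*x + 36

Solve f'(x) = 0:
  Factor: x^4 - 12*x^3 + 47*x^2 - 72*x + 36 = (x - 6)*(x - 3)*(x - 2)*(x - 1) = 0.
  ⇒ x = 1, 2, 3, 6

f''(x) = 4*x^3 - 36*x^2 + 94*x - 72
Second-derivative test at each critical point:
  f''(1) = -10 < 0 → local maximum
  f''(2) = 4 > 0 → local minimum
  f''(3) = -6 < 0 → local maximum
  f''(6) = 60 > 0 → local minimum

Critical points: x = 1 (local maximum); x = 2 (local minimum); x = 3 (local maximum); x = 6 (local minimum)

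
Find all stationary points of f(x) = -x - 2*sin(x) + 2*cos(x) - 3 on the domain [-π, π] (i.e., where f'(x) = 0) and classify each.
f'(x) = -2*sqrt(2)*sin(x + pi/4) - 1

Solve f'(x) = 0 on [-π, π]:
  f'(x) = 0 ⇔ -2*sin(x) - 2*cos(x) = 1. Write the left side as R·cos(x + φ) with R = √((-2)² + 2²) = 2*sqrt(2), cos φ = -sqrt(2)/2, sin φ = sqrt(2)/2; then cos(x + φ) = sqrt(2)/4. Solve for x and keep the solutions lying in [-π, π].
  ⇒ x = atan((-sqrt(7) - 1)/(-1 + sqrt(7))) ≈ -1.1468, atan((-1 + sqrt(7))/(-sqrt(7) - 1)) + pi ≈ 2.7176

f''(x) = -2*sqrt(2)*cos(x + pi/4)
Second-derivative test at each critical point:
  f''(-1.1468) = -2.6458 < 0 → local maximum
  f''(2.7176) = 2.6458 > 0 → local minimum

Critical points: x = atan((-sqrt(7) - 1)/(-1 + sqrt(7))) ≈ -1.1468 (local maximum); x = atan((-1 + sqrt(7))/(-sqrt(7) - 1)) + pi ≈ 2.7176 (local minimum)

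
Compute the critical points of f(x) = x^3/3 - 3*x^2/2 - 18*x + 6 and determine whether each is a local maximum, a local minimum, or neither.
f'(x) = x^2 - 3*x - 18

Solve f'(x) = 0:
  Factor: x^2 - 3*x - 18 = (x - 6)*(x + 3) = 0.
  ⇒ x = -3, 6

f''(x) = 2*x - 3
Second-derivative test at each critical point:
  f''(-3) = -9 < 0 → local maximum
  f''(6) = 9 > 0 → local minimum

Critical points: x = -3 (local maximum); x = 6 (local minimum)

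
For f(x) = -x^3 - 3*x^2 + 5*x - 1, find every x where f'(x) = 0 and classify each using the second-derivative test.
f'(x) = -3*x^2 - 6*x + 5

Solve f'(x) = 0:
  3*x^2 + 6*x - 5 = 0 has no rational roots; quadratic formula: x = (-6 ± √96)/6.
  ⇒ x = -2*sqrt(6)/3 - 1 ≈ -2.6330, -1 + 2*sqrt(6)/3 ≈ 0.6330

f''(x) = -6*x - 6
Second-derivative test at each critical point:
  f''(-2.6330) = 9.7980 > 0 → local minimum
  f''(0.6330) = -9.7980 < 0 → local maximum

Critical points: x = -2*sqrt(6)/3 - 1 ≈ -2.6330 (local minimum); x = -1 + 2*sqrt(6)/3 ≈ 0.6330 (local maximum)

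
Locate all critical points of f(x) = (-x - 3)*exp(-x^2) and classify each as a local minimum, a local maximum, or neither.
f'(x) = (2*x*(x + 3) - 1)*exp(-x^2)

Solve f'(x) = 0:
  f'(x) = (2*x^2 + 6*x - 1)·exp(-x^2) and exp(-x^2) > 0 for every x, so f'(x) = 0 ⇔ 2*x^2 + 6*x - 1 = 0.
  2*x^2 + 6*x - 1 = 0 has no rational roots; quadratic formula: x = (-6 ± √44)/4.
  ⇒ x = -sqrt(11)/2 - 3/2 ≈ -3.1583, -3/2 + sqrt(11)/2 ≈ 0.1583

f''(x) = 2*(-2*x^2*(x + 3) + 3*x + 3)*exp(-x^2)
Second-derivative test at each critical point:
  f''(-3.1583) = -3.088e-04 < 0 → local maximum
  f''(0.1583) = 6.4691 > 0 → local minimum

Critical points: x = -sqrt(11)/2 - 3/2 ≈ -3.1583 (local maximum); x = -3/2 + sqrt(11)/2 ≈ 0.1583 (local minimum)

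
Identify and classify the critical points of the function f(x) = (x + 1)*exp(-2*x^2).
f'(x) = (-4*x*(x + 1) + 1)*exp(-2*x^2)

Solve f'(x) = 0:
  f'(x) = (-4*x^2 - 4*x + 1)·exp(-2*x^2) and exp(-2*x^2) > 0 for every x, so f'(x) = 0 ⇔ -4*x^2 - 4*x + 1 = 0.
  4*x^2 + 4*x - 1 = 0 has no rational roots; quadratic formula: x = (-4 ± √32)/8.
  ⇒ x = -sqrt(2)/2 - 1/2 ≈ -1.2071, -1/2 + sqrt(2)/2 ≈ 0.2071

f''(x) = 4*(4*x^2*(x + 1) - 3*x - 1)*exp(-2*x^2)
Second-derivative test at each critical point:
  f''(-1.2071) = 0.3069 > 0 → local minimum
  f''(0.2071) = -5.1918 < 0 → local maximum

Critical points: x = -sqrt(2)/2 - 1/2 ≈ -1.2071 (local minimum); x = -1/2 + sqrt(2)/2 ≈ 0.2071 (local maximum)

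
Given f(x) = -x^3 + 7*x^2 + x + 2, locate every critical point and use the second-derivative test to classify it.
f'(x) = -3*x^2 + 14*x + 1

Solve f'(x) = 0:
  3*x^2 - 14*x - 1 = 0 has no rational roots; quadratic formula: x = (14 ± √208)/6.
  ⇒ x = 7/3 - 2*sqrt(13)/3 ≈ -0.0704, 7/3 + 2*sqrt(13)/3 ≈ 4.7370

f''(x) = 14 - 6*x
Second-derivative test at each critical point:
  f''(-0.0704) = 14.4222 > 0 → local minimum
  f''(4.7370) = -14.4222 < 0 → local maximum

Critical points: x = 7/3 - 2*sqrt(13)/3 ≈ -0.0704 (local minimum); x = 7/3 + 2*sqrt(13)/3 ≈ 4.7370 (local maximum)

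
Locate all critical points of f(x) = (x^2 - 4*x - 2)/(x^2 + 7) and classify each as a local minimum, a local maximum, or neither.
f'(x) = 2*(2*x^2 + 9*x - 14)/(x^4 + 14*x^2 + 49)

Solve f'(x) = 0:
  f'(x) = 2*(2*x^2 + 9*x - 14)/(x^2 + 7)^2; the denominator is positive wherever f is defined, so f'(x) = 0 ⇔ 4*x^2 + 18*x - 28 = 0.
  Factor: 4*x^2 + 18*x - 28 = 2*(2*x^2 + 9*x - 14); 2*x^2 + 9*x - 14 = 0 has no rational roots; quadratic formula: x = (-9 ± √193)/4.
  ⇒ x = -sqrt(193)/4 - 9/4 ≈ -5.7231, -9/4 + sqrt(193)/4 ≈ 1.2231

f''(x) = 2*(-4*x^3 - 27*x^2 + 84*x + 63)/(x^6 + 21*x^4 + 147*x^2 + 343)
Second-derivative test at each critical point:
  f''(-5.7231) = -0.0176 < 0 → local maximum
  f''(1.2231) = 0.3849 > 0 → local minimum

Critical points: x = -sqrt(193)/4 - 9/4 ≈ -5.7231 (local maximum); x = -9/4 + sqrt(193)/4 ≈ 1.2231 (local minimum)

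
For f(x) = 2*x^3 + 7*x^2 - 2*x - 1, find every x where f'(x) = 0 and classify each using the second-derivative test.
f'(x) = 6*x^2 + 14*x - 2

Solve f'(x) = 0:
  Factor: 6*x^2 + 14*x - 2 = 2*(3*x^2 + 7*x - 1); 3*x^2 + 7*x - 1 = 0 has no rational roots; quadratic formula: x = (-7 ± √61)/6.
  ⇒ x = -sqrt(61)/6 - 7/6 ≈ -2.4684, -7/6 + sqrt(61)/6 ≈ 0.1350

f''(x) = 12*x + 14
Second-derivative test at each critical point:
  f''(-2.4684) = -15.6205 < 0 → local maximum
  f''(0.1350) = 15.6205 > 0 → local minimum

Critical points: x = -sqrt(61)/6 - 7/6 ≈ -2.4684 (local maximum); x = -7/6 + sqrt(61)/6 ≈ 0.1350 (local minimum)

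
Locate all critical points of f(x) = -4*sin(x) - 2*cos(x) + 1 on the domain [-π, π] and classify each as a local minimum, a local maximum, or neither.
f'(x) = 2*sin(x) - 4*cos(x)

Solve f'(x) = 0 on [-π, π]:
  f'(x) = 0 ⇔ -4*cos(x) = -2*sin(x) ⇔ tan(x) = 2, i.e. x = arctan(2) + nπ; keep the solutions lying in [-π, π].
  ⇒ x = -pi + atan(2) ≈ -2.0344, atan(2) ≈ 1.1071

f''(x) = 4*sin(x) + 2*cos(x)
Second-derivative test at each critical point:
  f''(-2.0344) = -4.4721 < 0 → local maximum
  f''(1.1071) = 4.4721 > 0 → local minimum

Critical points: x = -pi + atan(2) ≈ -2.0344 (local maximum); x = atan(2) ≈ 1.1071 (local minimum)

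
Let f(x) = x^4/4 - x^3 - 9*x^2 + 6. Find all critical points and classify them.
f'(x) = x*(x^2 - 3*x - 18)

Solve f'(x) = 0:
  Factor: x^3 - 3*x^2 - 18*x = x*(x - 6)*(x + 3) = 0.
  ⇒ x = -3, 0, 6

f''(x) = 3*x^2 - 6*x - 18
Second-derivative test at each critical point:
  f''(-3) = 27 > 0 → local minimum
  f''(0) = -18 < 0 → local maximum
  f''(6) = 54 > 0 → local minimum

Critical points: x = -3 (local minimum); x = 0 (local maximum); x = 6 (local minimum)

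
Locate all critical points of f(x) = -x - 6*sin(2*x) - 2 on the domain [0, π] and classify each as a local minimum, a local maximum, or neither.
f'(x) = 24*sin(x)^2 - 13

Solve f'(x) = 0 on [0, π]:
  f'(x) = 0 ⇔ cos(2*x) = -1/12, i.e. 2*x = ±arccos(-1/12) + 2nπ; keep the solutions lying in [0, π].
  ⇒ x = acos(-1/12)/2 ≈ 0.8271, pi - acos(-1/12)/2 ≈ 2.3145

f''(x) = 24*sin(2*x)
Second-derivative test at each critical point:
  f''(0.8271) = 23.9165 > 0 → local minimum
  f''(2.3145) = -23.9165 < 0 → local maximum

Critical points: x = acos(-1/12)/2 ≈ 0.8271 (local minimum); x = pi - acos(-1/12)/2 ≈ 2.3145 (local maximum)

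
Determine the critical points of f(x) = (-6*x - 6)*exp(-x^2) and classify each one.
f'(x) = 6*(2*x*(x + 1) - 1)*exp(-x^2)

Solve f'(x) = 0:
  f'(x) = (12*x^2 + 12*x - 6)·exp(-x^2) and exp(-x^2) > 0 for every x, so f'(x) = 0 ⇔ 12*x^2 + 12*x - 6 = 0.
  Factor: 12*x^2 + 12*x - 6 = 6*(2*x^2 + 2*x - 1); 2*x^2 + 2*x - 1 = 0 has no rational roots; quadratic formula: x = (-2 ± √12)/4.
  ⇒ x = -sqrt(3)/2 - 1/2 ≈ -1.3660, -1/2 + sqrt(3)/2 ≈ 0.3660

f''(x) = 12*(-2*x^2*(x + 1) + 3*x + 1)*exp(-x^2)
Second-derivative test at each critical point:
  f''(-1.3660) = -3.2162 < 0 → local maximum
  f''(0.3660) = 18.1785 > 0 → local minimum

Critical points: x = -sqrt(3)/2 - 1/2 ≈ -1.3660 (local maximum); x = -1/2 + sqrt(3)/2 ≈ 0.3660 (local minimum)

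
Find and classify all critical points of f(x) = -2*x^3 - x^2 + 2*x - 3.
f'(x) = -6*x^2 - 2*x + 2

Solve f'(x) = 0:
  Factor: -6*x^2 - 2*x + 2 = -2*(3*x^2 + x - 1); 3*x^2 + x - 1 = 0 has no rational roots; quadratic formula: x = (-1 ± √13)/6.
  ⇒ x = -sqrt(13)/6 - 1/6 ≈ -0.7676, -1/6 + sqrt(13)/6 ≈ 0.4343

f''(x) = -12*x - 2
Second-derivative test at each critical point:
  f''(-0.7676) = 7.2111 > 0 → local minimum
  f''(0.4343) = -7.2111 < 0 → local maximum

Critical points: x = -sqrt(13)/6 - 1/6 ≈ -0.7676 (local minimum); x = -1/6 + sqrt(13)/6 ≈ 0.4343 (local maximum)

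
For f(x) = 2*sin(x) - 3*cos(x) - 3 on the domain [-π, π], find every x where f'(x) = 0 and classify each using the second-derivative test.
f'(x) = 3*sin(x) + 2*cos(x)

Solve f'(x) = 0 on [-π, π]:
  f'(x) = 0 ⇔ 2*cos(x) = -3*sin(x) ⇔ tan(x) = -2/3, i.e. x = arctan(-2/3) + nπ; keep the solutions lying in [-π, π].
  ⇒ x = -atan(2/3) ≈ -0.5880, pi - atan(2/3) ≈ 2.5536

f''(x) = -2*sin(x) + 3*cos(x)
Second-derivative test at each critical point:
  f''(-0.5880) = 3.6056 > 0 → local minimum
  f''(2.5536) = -3.6056 < 0 → local maximum

Critical points: x = -atan(2/3) ≈ -0.5880 (local minimum); x = pi - atan(2/3) ≈ 2.5536 (local maximum)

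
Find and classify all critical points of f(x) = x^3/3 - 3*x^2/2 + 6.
f'(x) = x*(x - 3)

Solve f'(x) = 0:
  Factor: x^2 - 3*x = x*(x - 3) = 0.
  ⇒ x = 0, 3

f''(x) = 2*x - 3
Second-derivative test at each critical point:
  f''(0) = -3 < 0 → local maximum
  f''(3) = 3 > 0 → local minimum

Critical points: x = 0 (local maximum); x = 3 (local minimum)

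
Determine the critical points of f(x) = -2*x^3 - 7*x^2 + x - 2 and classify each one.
f'(x) = -6*x^2 - 14*x + 1

Solve f'(x) = 0:
  6*x^2 + 14*x - 1 = 0 has no rational roots; quadratic formula: x = (-14 ± √220)/12.
  ⇒ x = -sqrt(55)/6 - 7/6 ≈ -2.4027, -7/6 + sqrt(55)/6 ≈ 0.0694

f''(x) = -12*x - 14
Second-derivative test at each critical point:
  f''(-2.4027) = 14.8324 > 0 → local minimum
  f''(0.0694) = -14.8324 < 0 → local maximum

Critical points: x = -sqrt(55)/6 - 7/6 ≈ -2.4027 (local minimum); x = -7/6 + sqrt(55)/6 ≈ 0.0694 (local maximum)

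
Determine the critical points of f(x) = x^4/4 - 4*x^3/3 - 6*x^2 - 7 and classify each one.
f'(x) = x*(x^2 - 4*x - 12)

Solve f'(x) = 0:
  Factor: x^3 - 4*x^2 - 12*x = x*(x - 6)*(x + 2) = 0.
  ⇒ x = -2, 0, 6

f''(x) = 3*x^2 - 8*x - 12
Second-derivative test at each critical point:
  f''(-2) = 16 > 0 → local minimum
  f''(0) = -12 < 0 → local maximum
  f''(6) = 48 > 0 → local minimum

Critical points: x = -2 (local minimum); x = 0 (local maximum); x = 6 (local minimum)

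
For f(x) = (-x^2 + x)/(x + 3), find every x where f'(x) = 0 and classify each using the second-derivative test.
f'(x) = (-x^2 - 6*x + 3)/(x^2 + 6*x + 9)

Solve f'(x) = 0:
  f'(x) = -(x^2 + 6*x - 3)/(x + 3)^2; the denominator is positive wherever f is defined, so f'(x) = 0 ⇔ -x^2 - 6*x + 3 = 0.
  x^2 + 6*x - 3 = 0 has no rational roots; quadratic formula: x = (-6 ± √48)/2.
  ⇒ x = -2*sqrt(3) - 3 ≈ -6.4641, -3 + 2*sqrt(3) ≈ 0.4641

f''(x) = -24/(x^3 + 9*x^2 + 27*x + 27)
Second-derivative test at each critical point:
  f''(-6.4641) = 0.5774 > 0 → local minimum
  f''(0.4641) = -0.5774 < 0 → local maximum

Critical points: x = -2*sqrt(3) - 3 ≈ -6.4641 (local minimum); x = -3 + 2*sqrt(3) ≈ 0.4641 (local maximum)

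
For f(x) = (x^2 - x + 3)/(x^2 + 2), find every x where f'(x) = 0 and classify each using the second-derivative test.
f'(x) = (x^2 - 2*x - 2)/(x^4 + 4*x^2 + 4)

Solve f'(x) = 0:
  f'(x) = (x^2 - 2*x - 2)/(x^2 + 2)^2; the denominator is positive wherever f is defined, so f'(x) = 0 ⇔ x^2 - 2*x - 2 = 0.
  x^2 - 2*x - 2 = 0 has no rational roots; quadratic formula: x = (2 ± √12)/2.
  ⇒ x = 1 - sqrt(3) ≈ -0.7321, 1 + sqrt(3) ≈ 2.7321

f''(x) = 2*(-x^3 + 3*x^2 + 6*x - 2)/(x^6 + 6*x^4 + 12*x^2 + 8)
Second-derivative test at each critical point:
  f''(-0.7321) = -0.5387 < 0 → local maximum
  f''(2.7321) = 0.0387 > 0 → local minimum

Critical points: x = 1 - sqrt(3) ≈ -0.7321 (local maximum); x = 1 + sqrt(3) ≈ 2.7321 (local minimum)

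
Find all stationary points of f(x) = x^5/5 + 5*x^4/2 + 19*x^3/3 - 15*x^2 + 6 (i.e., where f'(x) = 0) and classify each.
f'(x) = x*(x^3 + 10*x^2 + 19*x - 30)

Solve f'(x) = 0:
  Factor: x^4 + 10*x^3 + 19*x^2 - 30*x = x*(x - 1)*(x + 5)*(x + 6) = 0.
  ⇒ x = -6, -5, 0, 1

f''(x) = 4*x^3 + 30*x^2 + 38*x - 30
Second-derivative test at each critical point:
  f''(-6) = -42 < 0 → local maximum
  f''(-5) = 30 > 0 → local minimum
  f''(0) = -30 < 0 → local maximum
  f''(1) = 42 > 0 → local minimum

Critical points: x = -6 (local maximum); x = -5 (local minimum); x = 0 (local maximum); x = 1 (local minimum)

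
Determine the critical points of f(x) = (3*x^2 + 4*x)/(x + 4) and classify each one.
f'(x) = (3*x^2 + 24*x + 16)/(x^2 + 8*x + 16)

Solve f'(x) = 0:
  f'(x) = (3*x^2 + 24*x + 16)/(x + 4)^2; the denominator is positive wherever f is defined, so f'(x) = 0 ⇔ 3*x^2 + 24*x + 16 = 0.
  3*x^2 + 24*x + 16 = 0 has no rational roots; quadratic formula: x = (-24 ± √384)/6.
  ⇒ x = -4 - 4*sqrt(6)/3 ≈ -7.2660, -4 + 4*sqrt(6)/3 ≈ -0.7340

f''(x) = 64/(x^3 + 12*x^2 + 48*x + 64)
Second-derivative test at each critical point:
  f''(-7.2660) = -1.8371 < 0 → local maximum
  f''(-0.7340) = 1.8371 > 0 → local minimum

Critical points: x = -4 - 4*sqrt(6)/3 ≈ -7.2660 (local maximum); x = -4 + 4*sqrt(6)/3 ≈ -0.7340 (local minimum)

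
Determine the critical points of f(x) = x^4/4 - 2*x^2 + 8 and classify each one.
f'(x) = x*(x^2 - 4)

Solve f'(x) = 0:
  Factor: x^3 - 4*x = x*(x - 2)*(x + 2) = 0.
  ⇒ x = -2, 0, 2

f''(x) = 3*x^2 - 4
Second-derivative test at each critical point:
  f''(-2) = 8 > 0 → local minimum
  f''(0) = -4 < 0 → local maximum
  f''(2) = 8 > 0 → local minimum

Critical points: x = -2 (local minimum); x = 0 (local maximum); x = 2 (local minimum)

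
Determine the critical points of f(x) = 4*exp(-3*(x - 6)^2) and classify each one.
f'(x) = 24*(6 - x)*exp(-3*(x - 6)^2)

Solve f'(x) = 0:
  f'(x) = (144 - 24*x)·exp(-3*(x - 6)^2) and exp(-3*(x - 6)^2) > 0 for every x, so f'(x) = 0 ⇔ 144 - 24*x = 0.
  Factor: 144 - 24*x = -24*(x - 6) = 0.
  ⇒ x = 6

f''(x) = 24*(6*(x - 6)^2 - 1)*exp(-3*(x - 6)^2)
Second-derivative test at each critical point:
  f''(6) = -24 < 0 → local maximum

Critical points: x = 6 (local maximum)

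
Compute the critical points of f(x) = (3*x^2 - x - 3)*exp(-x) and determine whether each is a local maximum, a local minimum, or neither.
f'(x) = (-3*x^2 + 7*x + 2)*exp(-x)

Solve f'(x) = 0:
  f'(x) = (-3*x^2 + 7*x + 2)·exp(-x) and exp(-x) > 0 for every x, so f'(x) = 0 ⇔ -3*x^2 + 7*x + 2 = 0.
  3*x^2 - 7*x - 2 = 0 has no rational roots; quadratic formula: x = (7 ± √73)/6.
  ⇒ x = 7/6 - sqrt(73)/6 ≈ -0.2573, 7/6 + sqrt(73)/6 ≈ 2.5907

f''(x) = (3*x^2 - 13*x + 5)*exp(-x)
Second-derivative test at each critical point:
  f''(-0.2573) = 11.0515 > 0 → local minimum
  f''(2.5907) = -0.6405 < 0 → local maximum

Critical points: x = 7/6 - sqrt(73)/6 ≈ -0.2573 (local minimum); x = 7/6 + sqrt(73)/6 ≈ 2.5907 (local maximum)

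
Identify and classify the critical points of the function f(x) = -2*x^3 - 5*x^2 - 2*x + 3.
f'(x) = -6*x^2 - 10*x - 2

Solve f'(x) = 0:
  Factor: -6*x^2 - 10*x - 2 = -2*(3*x^2 + 5*x + 1); 3*x^2 + 5*x + 1 = 0 has no rational roots; quadratic formula: x = (-5 ± √13)/6.
  ⇒ x = -5/6 - sqrt(13)/6 ≈ -1.4343, -5/6 + sqrt(13)/6 ≈ -0.2324

f''(x) = -12*x - 10
Second-derivative test at each critical point:
  f''(-1.4343) = 7.2111 > 0 → local minimum
  f''(-0.2324) = -7.2111 < 0 → local maximum

Critical points: x = -5/6 - sqrt(13)/6 ≈ -1.4343 (local minimum); x = -5/6 + sqrt(13)/6 ≈ -0.2324 (local maximum)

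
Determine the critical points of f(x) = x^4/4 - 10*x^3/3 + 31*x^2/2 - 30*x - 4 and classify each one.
f'(x) = x^3 - 10*x^2 + 31*x - 30

Solve f'(x) = 0:
  Factor: x^3 - 10*x^2 + 31*x - 30 = (x - 5)*(x - 3)*(x - 2) = 0.
  ⇒ x = 2, 3, 5

f''(x) = 3*x^2 - 20*x + 31
Second-derivative test at each critical point:
  f''(2) = 3 > 0 → local minimum
  f''(3) = -2 < 0 → local maximum
  f''(5) = 6 > 0 → local minimum

Critical points: x = 2 (local minimum); x = 3 (local maximum); x = 5 (local minimum)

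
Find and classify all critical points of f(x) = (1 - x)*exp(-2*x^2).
f'(x) = (4*x*(x - 1) - 1)*exp(-2*x^2)

Solve f'(x) = 0:
  f'(x) = (4*x^2 - 4*x - 1)·exp(-2*x^2) and exp(-2*x^2) > 0 for every x, so f'(x) = 0 ⇔ 4*x^2 - 4*x - 1 = 0.
  4*x^2 - 4*x - 1 = 0 has no rational roots; quadratic formula: x = (4 ± √32)/8.
  ⇒ x = 1/2 - sqrt(2)/2 ≈ -0.2071, 1/2 + sqrt(2)/2 ≈ 1.2071

f''(x) = 4*(4*x^2*(1 - x) + 3*x - 1)*exp(-2*x^2)
Second-derivative test at each critical point:
  f''(-0.2071) = -5.1918 < 0 → local maximum
  f''(1.2071) = 0.3069 > 0 → local minimum

Critical points: x = 1/2 - sqrt(2)/2 ≈ -0.2071 (local maximum); x = 1/2 + sqrt(2)/2 ≈ 1.2071 (local minimum)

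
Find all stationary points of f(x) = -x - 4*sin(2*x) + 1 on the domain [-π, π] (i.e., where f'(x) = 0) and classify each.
f'(x) = 16*sin(x)^2 - 9

Solve f'(x) = 0 on [-π, π]:
  f'(x) = 0 ⇔ cos(2*x) = -1/8, i.e. 2*x = ±arccos(-1/8) + 2nπ; keep the solutions lying in [-π, π].
  ⇒ x = -pi + acos(-1/8)/2 ≈ -2.2935, -acos(-1/8)/2 ≈ -0.8481, acos(-1/8)/2 ≈ 0.8481, pi - acos(-1/8)/2 ≈ 2.2935

f''(x) = 16*sin(2*x)
Second-derivative test at each critical point:
  f''(-2.2935) = 15.8745 > 0 → local minimum
  f''(-0.8481) = -15.8745 < 0 → local maximum
  f''(0.8481) = 15.8745 > 0 → local minimum
  f''(2.2935) = -15.8745 < 0 → local maximum

Critical points: x = -pi + acos(-1/8)/2 ≈ -2.2935 (local minimum); x = -acos(-1/8)/2 ≈ -0.8481 (local maximum); x = acos(-1/8)/2 ≈ 0.8481 (local minimum); x = pi - acos(-1/8)/2 ≈ 2.2935 (local maximum)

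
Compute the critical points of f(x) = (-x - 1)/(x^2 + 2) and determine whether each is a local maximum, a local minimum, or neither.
f'(x) = (-x^2 + 2*x*(x + 1) - 2)/(x^2 + 2)^2

Solve f'(x) = 0:
  f'(x) = (x^2 + 2*x - 2)/(x^2 + 2)^2; the denominator is positive wherever f is defined, so f'(x) = 0 ⇔ x^2 + 2*x - 2 = 0.
  x^2 + 2*x - 2 = 0 has no rational roots; quadratic formula: x = (-2 ± √12)/2.
  ⇒ x = -sqrt(3) - 1 ≈ -2.7321, -1 + sqrt(3) ≈ 0.7321

f''(x) = 2*(-4*x^2*(x + 1) + (3*x + 1)*(x^2 + 2))/(x^2 + 2)^3
Second-derivative test at each critical point:
  f''(-2.7321) = -0.0387 < 0 → local maximum
  f''(0.7321) = 0.5387 > 0 → local minimum

Critical points: x = -sqrt(3) - 1 ≈ -2.7321 (local maximum); x = -1 + sqrt(3) ≈ 0.7321 (local minimum)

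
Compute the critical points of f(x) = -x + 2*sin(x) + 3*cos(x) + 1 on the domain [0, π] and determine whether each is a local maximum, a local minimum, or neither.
f'(x) = -3*sin(x) + 2*cos(x) - 1

Solve f'(x) = 0 on [0, π]:
  f'(x) = 0 ⇔ -3*sin(x) + 2*cos(x) = 1. Write the left side as R·cos(x + φ) with R = √(2² + 3²) = sqrt(13), cos φ = 2*sqrt(13)/13, sin φ = 3*sqrt(13)/13; then cos(x + φ) = sqrt(13)/13. Solve for x and keep the solutions lying in [0, π].
  ⇒ x = atan((-3 + 4*sqrt(3))/(2 + 6*sqrt(3))) ≈ 0.3070

f''(x) = -2*sin(x) - 3*cos(x)
Second-derivative test at each critical point:
  f''(0.3070) = -3.4641 < 0 → local maximum

Critical points: x = atan((-3 + 4*sqrt(3))/(2 + 6*sqrt(3))) ≈ 0.3070 (local maximum)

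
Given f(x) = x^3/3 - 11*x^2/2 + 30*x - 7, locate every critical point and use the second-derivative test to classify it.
f'(x) = x^2 - 11*x + 30

Solve f'(x) = 0:
  Factor: x^2 - 11*x + 30 = (x - 6)*(x - 5) = 0.
  ⇒ x = 5, 6

f''(x) = 2*x - 11
Second-derivative test at each critical point:
  f''(5) = -1 < 0 → local maximum
  f''(6) = 1 > 0 → local minimum

Critical points: x = 5 (local maximum); x = 6 (local minimum)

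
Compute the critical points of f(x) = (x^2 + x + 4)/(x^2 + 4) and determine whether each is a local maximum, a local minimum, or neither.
f'(x) = (4 - x^2)/(x^4 + 8*x^2 + 16)

Solve f'(x) = 0:
  f'(x) = -(x - 2)*(x + 2)/(x^2 + 4)^2; the denominator is positive wherever f is defined, so f'(x) = 0 ⇔ 4 - x^2 = 0.
  Factor: 4 - x^2 = -(x - 2)*(x + 2) = 0.
  ⇒ x = -2, 2

f''(x) = 2*x*(x^2 - 12)/(x^6 + 12*x^4 + 48*x^2 + 64)
Second-derivative test at each critical point:
  f''(-2) = 1/16 > 0 → local minimum
  f''(2) = -1/16 < 0 → local maximum

Critical points: x = -2 (local minimum); x = 2 (local maximum)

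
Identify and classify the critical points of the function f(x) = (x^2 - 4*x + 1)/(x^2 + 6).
f'(x) = 2*(2*x^2 + 5*x - 12)/(x^4 + 12*x^2 + 36)

Solve f'(x) = 0:
  f'(x) = 2*(x + 4)*(2*x - 3)/(x^2 + 6)^2; the denominator is positive wherever f is defined, so f'(x) = 0 ⇔ 4*x^2 + 10*x - 24 = 0.
  Factor: 4*x^2 + 10*x - 24 = 2*(x + 4)*(2*x - 3) = 0.
  ⇒ x = -4, 3/2

f''(x) = 2*(-4*x^3 - 15*x^2 + 72*x + 30)/(x^6 + 18*x^4 + 108*x^2 + 216)
Second-derivative test at each critical point:
  f''(-4) = -1/22 < 0 → local maximum
  f''(3/2) = 32/99 > 0 → local minimum

Critical points: x = -4 (local maximum); x = 3/2 (local minimum)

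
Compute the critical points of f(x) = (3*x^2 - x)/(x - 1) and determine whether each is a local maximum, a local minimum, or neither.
f'(x) = (3*x^2 - 6*x + 1)/(x^2 - 2*x + 1)

Solve f'(x) = 0:
  f'(x) = (3*x^2 - 6*x + 1)/(x - 1)^2; the denominator is positive wherever f is defined, so f'(x) = 0 ⇔ 3*x^2 - 6*x + 1 = 0.
  3*x^2 - 6*x + 1 = 0 has no rational roots; quadratic formula: x = (6 ± √24)/6.
  ⇒ x = 1 - sqrt(6)/3 ≈ 0.1835, sqrt(6)/3 + 1 ≈ 1.8165

f''(x) = 4/(x^3 - 3*x^2 + 3*x - 1)
Second-derivative test at each critical point:
  f''(0.1835) = -7.3485 < 0 → local maximum
  f''(1.8165) = 7.3485 > 0 → local minimum

Critical points: x = 1 - sqrt(6)/3 ≈ 0.1835 (local maximum); x = sqrt(6)/3 + 1 ≈ 1.8165 (local minimum)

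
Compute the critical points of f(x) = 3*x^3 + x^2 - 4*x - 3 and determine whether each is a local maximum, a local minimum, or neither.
f'(x) = 9*x^2 + 2*x - 4

Solve f'(x) = 0:
  9*x^2 + 2*x - 4 = 0 has no rational roots; quadratic formula: x = (-2 ± √148)/18.
  ⇒ x = -sqrt(37)/9 - 1/9 ≈ -0.7870, -1/9 + sqrt(37)/9 ≈ 0.5648

f''(x) = 18*x + 2
Second-derivative test at each critical point:
  f''(-0.7870) = -12.1655 < 0 → local maximum
  f''(0.5648) = 12.1655 > 0 → local minimum

Critical points: x = -sqrt(37)/9 - 1/9 ≈ -0.7870 (local maximum); x = -1/9 + sqrt(37)/9 ≈ 0.5648 (local minimum)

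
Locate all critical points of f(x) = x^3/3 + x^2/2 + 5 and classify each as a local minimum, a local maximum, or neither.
f'(x) = x*(x + 1)

Solve f'(x) = 0:
  Factor: x^2 + x = x*(x + 1) = 0.
  ⇒ x = -1, 0

f''(x) = 2*x + 1
Second-derivative test at each critical point:
  f''(-1) = -1 < 0 → local maximum
  f''(0) = 1 > 0 → local minimum

Critical points: x = -1 (local maximum); x = 0 (local minimum)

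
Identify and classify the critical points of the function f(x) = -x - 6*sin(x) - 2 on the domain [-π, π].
f'(x) = -6*cos(x) - 1

Solve f'(x) = 0 on [-π, π]:
  f'(x) = 0 ⇔ cos(x) = -1/6, i.e. x = ±arccos(-1/6) + 2nπ; keep the solutions lying in [-π, π].
  ⇒ x = -acos(-1/6) ≈ -1.7382, acos(-1/6) ≈ 1.7382

f''(x) = 6*sin(x)
Second-derivative test at each critical point:
  f''(-1.7382) = -5.9161 < 0 → local maximum
  f''(1.7382) = 5.9161 > 0 → local minimum

Critical points: x = -acos(-1/6) ≈ -1.7382 (local maximum); x = acos(-1/6) ≈ 1.7382 (local minimum)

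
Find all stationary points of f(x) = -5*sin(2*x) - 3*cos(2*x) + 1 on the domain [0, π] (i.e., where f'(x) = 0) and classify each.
f'(x) = 6*sin(2*x) - 10*cos(2*x)

Solve f'(x) = 0 on [0, π]:
  f'(x) = 0 ⇔ -5*cos(2*x) = -3*sin(2*x) ⇔ tan(2*x) = 5/3, i.e. 2*x = arctan(5/3) + nπ; keep the solutions lying in [0, π].
  ⇒ x = atan(5/3)/2 ≈ 0.5152, atan(5/3)/2 + pi/2 ≈ 2.0860

f''(x) = 20*sin(2*x) + 12*cos(2*x)
Second-derivative test at each critical point:
  f''(0.5152) = 23.3238 > 0 → local minimum
  f''(2.0860) = -23.3238 < 0 → local maximum

Critical points: x = atan(5/3)/2 ≈ 0.5152 (local minimum); x = atan(5/3)/2 + pi/2 ≈ 2.0860 (local maximum)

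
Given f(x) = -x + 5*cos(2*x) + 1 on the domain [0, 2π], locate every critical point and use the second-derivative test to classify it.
f'(x) = -10*sin(2*x) - 1

Solve f'(x) = 0 on [0, 2π]:
  f'(x) = 0 ⇔ sin(2*x) = -1/10, i.e. 2*x = arcsin(-1/10) + 2nπ or 2*x = π − arcsin(-1/10) + 2nπ; keep the solutions lying in [0, 2π].
  ⇒ x = asin(1/10)/2 + pi/2 ≈ 1.6209, pi - asin(1/10)/2 ≈ 3.0915, asin(1/10)/2 + 3*pi/2 ≈ 4.7625, -asin(1/10)/2 + 2*pi ≈ 6.2331

f''(x) = -20*cos(2*x)
Second-derivative test at each critical point:
  f''(1.6209) = 19.8997 > 0 → local minimum
  f''(3.0915) = -19.8997 < 0 → local maximum
  f''(4.7625) = 19.8997 > 0 → local minimum
  f''(6.2331) = -19.8997 < 0 → local maximum

Critical points: x = asin(1/10)/2 + pi/2 ≈ 1.6209 (local minimum); x = pi - asin(1/10)/2 ≈ 3.0915 (local maximum); x = asin(1/10)/2 + 3*pi/2 ≈ 4.7625 (local minimum); x = -asin(1/10)/2 + 2*pi ≈ 6.2331 (local maximum)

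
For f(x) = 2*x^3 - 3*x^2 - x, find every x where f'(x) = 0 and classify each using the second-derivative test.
f'(x) = 6*x^2 - 6*x - 1

Solve f'(x) = 0:
  6*x^2 - 6*x - 1 = 0 has no rational roots; quadratic formula: x = (6 ± √60)/12.
  ⇒ x = 1/2 - sqrt(15)/6 ≈ -0.1455, 1/2 + sqrt(15)/6 ≈ 1.1455

f''(x) = 12*x - 6
Second-derivative test at each critical point:
  f''(-0.1455) = -7.7460 < 0 → local maximum
  f''(1.1455) = 7.7460 > 0 → local minimum

Critical points: x = 1/2 - sqrt(15)/6 ≈ -0.1455 (local maximum); x = 1/2 + sqrt(15)/6 ≈ 1.1455 (local minimum)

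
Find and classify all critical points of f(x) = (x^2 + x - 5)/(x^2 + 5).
f'(x) = (-x^2 + 20*x + 5)/(x^4 + 10*x^2 + 25)

Solve f'(x) = 0:
  f'(x) = -(x^2 - 20*x - 5)/(x^2 + 5)^2; the denominator is positive wherever f is defined, so f'(x) = 0 ⇔ -x^2 + 20*x + 5 = 0.
  x^2 - 20*x - 5 = 0 has no rational roots; quadratic formula: x = (20 ± √420)/2.
  ⇒ x = 10 - sqrt(105) ≈ -0.2470, 10 + sqrt(105) ≈ 20.2470

f''(x) = 2*(x^3 - 30*x^2 - 15*x + 50)/(x^6 + 15*x^4 + 75*x^2 + 125)
Second-derivative test at each critical point:
  f''(-0.2470) = 0.8001 > 0 → local minimum
  f''(20.2470) = -1.190e-04 < 0 → local maximum

Critical points: x = 10 - sqrt(105) ≈ -0.2470 (local minimum); x = 10 + sqrt(105) ≈ 20.2470 (local maximum)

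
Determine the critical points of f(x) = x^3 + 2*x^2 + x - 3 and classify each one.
f'(x) = 3*x^2 + 4*x + 1

Solve f'(x) = 0:
  Factor: 3*x^2 + 4*x + 1 = (x + 1)*(3*x + 1) = 0.
  ⇒ x = -1, -1/3

f''(x) = 6*x + 4
Second-derivative test at each critical point:
  f''(-1) = -2 < 0 → local maximum
  f''(-1/3) = 2 > 0 → local minimum

Critical points: x = -1 (local maximum); x = -1/3 (local minimum)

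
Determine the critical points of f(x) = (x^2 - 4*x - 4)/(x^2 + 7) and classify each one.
f'(x) = 2*(2*x^2 + 11*x - 14)/(x^4 + 14*x^2 + 49)

Solve f'(x) = 0:
  f'(x) = 2*(2*x^2 + 11*x - 14)/(x^2 + 7)^2; the denominator is positive wherever f is defined, so f'(x) = 0 ⇔ 4*x^2 + 22*x - 28 = 0.
  Factor: 4*x^2 + 22*x - 28 = 2*(2*x^2 + 11*x - 14); 2*x^2 + 11*x - 14 = 0 has no rational roots; quadratic formula: x = (-11 ± √233)/4.
  ⇒ x = -sqrt(233)/4 - 11/4 ≈ -6.5661, -11/4 + sqrt(233)/4 ≈ 1.0661

f''(x) = 2*(-4*x^3 - 33*x^2 + 84*x + 77)/(x^6 + 21*x^4 + 147*x^2 + 343)
Second-derivative test at each critical point:
  f''(-6.5661) = -0.0122 < 0 → local maximum
  f''(1.0661) = 0.4611 > 0 → local minimum

Critical points: x = -sqrt(233)/4 - 11/4 ≈ -6.5661 (local maximum); x = -11/4 + sqrt(233)/4 ≈ 1.0661 (local minimum)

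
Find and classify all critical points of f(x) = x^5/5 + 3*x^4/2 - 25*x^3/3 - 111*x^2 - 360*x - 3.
f'(x) = x^4 + 6*x^3 - 25*x^2 - 222*x - 360

Solve f'(x) = 0:
  Factor: x^4 + 6*x^3 - 25*x^2 - 222*x - 360 = (x - 6)*(x + 3)*(x + 4)*(x + 5) = 0.
  ⇒ x = -5, -4, -3, 6

f''(x) = 4*x^3 + 18*x^2 - 50*x - 222
Second-derivative test at each critical point:
  f''(-5) = -22 < 0 → local maximum
  f''(-4) = 10 > 0 → local minimum
  f''(-3) = -18 < 0 → local maximum
  f''(6) = 990 > 0 → local minimum

Critical points: x = -5 (local maximum); x = -4 (local minimum); x = -3 (local maximum); x = 6 (local minimum)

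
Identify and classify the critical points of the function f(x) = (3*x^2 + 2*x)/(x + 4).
f'(x) = (3*x^2 + 24*x + 8)/(x^2 + 8*x + 16)

Solve f'(x) = 0:
  f'(x) = (3*x^2 + 24*x + 8)/(x + 4)^2; the denominator is positive wherever f is defined, so f'(x) = 0 ⇔ 3*x^2 + 24*x + 8 = 0.
  3*x^2 + 24*x + 8 = 0 has no rational roots; quadratic formula: x = (-24 ± √480)/6.
  ⇒ x = -4 - 2*sqrt(30)/3 ≈ -7.6515, -4 + 2*sqrt(30)/3 ≈ -0.3485

f''(x) = 80/(x^3 + 12*x^2 + 48*x + 64)
Second-derivative test at each critical point:
  f''(-7.6515) = -1.6432 < 0 → local maximum
  f''(-0.3485) = 1.6432 > 0 → local minimum

Critical points: x = -4 - 2*sqrt(30)/3 ≈ -7.6515 (local maximum); x = -4 + 2*sqrt(30)/3 ≈ -0.3485 (local minimum)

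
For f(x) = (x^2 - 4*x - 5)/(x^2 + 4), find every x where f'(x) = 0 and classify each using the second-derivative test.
f'(x) = 2*(2*x^2 + 9*x - 8)/(x^4 + 8*x^2 + 16)

Solve f'(x) = 0:
  f'(x) = 2*(2*x^2 + 9*x - 8)/(x^2 + 4)^2; the denominator is positive wherever f is defined, so f'(x) = 0 ⇔ 4*x^2 + 18*x - 16 = 0.
  Factor: 4*x^2 + 18*x - 16 = 2*(2*x^2 + 9*x - 8); 2*x^2 + 9*x - 8 = 0 has no rational roots; quadratic formula: x = (-9 ± √145)/4.
  ⇒ x = -sqrt(145)/4 - 9/4 ≈ -5.2604, -9/4 + sqrt(145)/4 ≈ 0.7604

f''(x) = 2*(-4*x^3 - 27*x^2 + 48*x + 36)/(x^6 + 12*x^4 + 48*x^2 + 64)
Second-derivative test at each critical point:
  f''(-5.2604) = -0.0240 < 0 → local maximum
  f''(0.7604) = 1.1490 > 0 → local minimum

Critical points: x = -sqrt(145)/4 - 9/4 ≈ -5.2604 (local maximum); x = -9/4 + sqrt(145)/4 ≈ 0.7604 (local minimum)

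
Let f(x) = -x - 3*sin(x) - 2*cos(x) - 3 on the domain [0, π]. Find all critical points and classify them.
f'(x) = 2*sin(x) - 3*cos(x) - 1

Solve f'(x) = 0 on [0, π]:
  f'(x) = 0 ⇔ 2*sin(x) - 3*cos(x) = 1. Write the left side as R·cos(x + φ) with R = √((-3)² + (-2)²) = sqrt(13), cos φ = -3*sqrt(13)/13, sin φ = -2*sqrt(13)/13; then cos(x + φ) = sqrt(13)/13. Solve for x and keep the solutions lying in [0, π].
  ⇒ x = atan((2 + 6*sqrt(3))/(-3 + 4*sqrt(3))) ≈ 1.2638

f''(x) = 3*sin(x) + 2*cos(x)
Second-derivative test at each critical point:
  f''(1.2638) = 3.4641 > 0 → local minimum

Critical points: x = atan((2 + 6*sqrt(3))/(-3 + 4*sqrt(3))) ≈ 1.2638 (local minimum)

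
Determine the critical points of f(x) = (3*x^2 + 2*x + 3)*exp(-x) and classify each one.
f'(x) = (-3*x^2 + 4*x - 1)*exp(-x)

Solve f'(x) = 0:
  f'(x) = (-3*x^2 + 4*x - 1)·exp(-x) and exp(-x) > 0 for every x, so f'(x) = 0 ⇔ -3*x^2 + 4*x - 1 = 0.
  Factor: -3*x^2 + 4*x - 1 = -(x - 1)*(3*x - 1) = 0.
  ⇒ x = 1/3, 1

f''(x) = (3*x^2 - 10*x + 5)*exp(-x)
Second-derivative test at each critical point:
  f''(1/3) = 1.4331 > 0 → local minimum
  f''(1) = -0.7358 < 0 → local maximum

Critical points: x = 1/3 (local minimum); x = 1 (local maximum)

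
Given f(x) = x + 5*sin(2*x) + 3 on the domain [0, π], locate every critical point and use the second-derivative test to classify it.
f'(x) = 10*cos(2*x) + 1

Solve f'(x) = 0 on [0, π]:
  f'(x) = 0 ⇔ cos(2*x) = -1/10, i.e. 2*x = ±arccos(-1/10) + 2nπ; keep the solutions lying in [0, π].
  ⇒ x = acos(-1/10)/2 ≈ 0.8355, pi - acos(-1/10)/2 ≈ 2.3061

f''(x) = -20*sin(2*x)
Second-derivative test at each critical point:
  f''(0.8355) = -19.8997 < 0 → local maximum
  f''(2.3061) = 19.8997 > 0 → local minimum

Critical points: x = acos(-1/10)/2 ≈ 0.8355 (local maximum); x = pi - acos(-1/10)/2 ≈ 2.3061 (local minimum)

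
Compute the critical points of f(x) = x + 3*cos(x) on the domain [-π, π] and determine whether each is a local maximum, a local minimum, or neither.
f'(x) = 1 - 3*sin(x)

Solve f'(x) = 0 on [-π, π]:
  f'(x) = 0 ⇔ sin(x) = 1/3, i.e. x = arcsin(1/3) + 2nπ or x = π − arcsin(1/3) + 2nπ; keep the solutions lying in [-π, π].
  ⇒ x = asin(1/3) ≈ 0.3398, pi - asin(1/3) ≈ 2.8018

f''(x) = -3*cos(x)
Second-derivative test at each critical point:
  f''(0.3398) = -2.8284 < 0 → local maximum
  f''(2.8018) = 2.8284 > 0 → local minimum

Critical points: x = asin(1/3) ≈ 0.3398 (local maximum); x = pi - asin(1/3) ≈ 2.8018 (local minimum)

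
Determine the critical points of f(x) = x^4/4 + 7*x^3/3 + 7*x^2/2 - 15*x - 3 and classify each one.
f'(x) = x^3 + 7*x^2 + 7*x - 15

Solve f'(x) = 0:
  Factor: x^3 + 7*x^2 + 7*x - 15 = (x - 1)*(x + 3)*(x + 5) = 0.
  ⇒ x = -5, -3, 1

f''(x) = 3*x^2 + 14*x + 7
Second-derivative test at each critical point:
  f''(-5) = 12 > 0 → local minimum
  f''(-3) = -8 < 0 → local maximum
  f''(1) = 24 > 0 → local minimum

Critical points: x = -5 (local minimum); x = -3 (local maximum); x = 1 (local minimum)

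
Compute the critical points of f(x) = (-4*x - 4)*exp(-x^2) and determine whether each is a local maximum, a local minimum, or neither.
f'(x) = 4*(2*x*(x + 1) - 1)*exp(-x^2)

Solve f'(x) = 0:
  f'(x) = (8*x^2 + 8*x - 4)·exp(-x^2) and exp(-x^2) > 0 for every x, so f'(x) = 0 ⇔ 8*x^2 + 8*x - 4 = 0.
  Factor: 8*x^2 + 8*x - 4 = 4*(2*x^2 + 2*x - 1); 2*x^2 + 2*x - 1 = 0 has no rational roots; quadratic formula: x = (-2 ± √12)/4.
  ⇒ x = -sqrt(3)/2 - 1/2 ≈ -1.3660, -1/2 + sqrt(3)/2 ≈ 0.3660

f''(x) = 8*(-2*x^2*(x + 1) + 3*x + 1)*exp(-x^2)
Second-derivative test at each critical point:
  f''(-1.3660) = -2.1441 < 0 → local maximum
  f''(0.3660) = 12.1190 > 0 → local minimum

Critical points: x = -sqrt(3)/2 - 1/2 ≈ -1.3660 (local maximum); x = -1/2 + sqrt(3)/2 ≈ 0.3660 (local minimum)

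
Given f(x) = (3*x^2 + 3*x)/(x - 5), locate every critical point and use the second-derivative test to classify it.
f'(x) = 3*(x^2 - 10*x - 5)/(x^2 - 10*x + 25)

Solve f'(x) = 0:
  f'(x) = 3*(x^2 - 10*x - 5)/(x - 5)^2; the denominator is positive wherever f is defined, so f'(x) = 0 ⇔ 3*x^2 - 30*x - 15 = 0.
  Factor: 3*x^2 - 30*x - 15 = 3*(x^2 - 10*x - 5); x^2 - 10*x - 5 = 0 has no rational roots; quadratic formula: x = (10 ± √120)/2.
  ⇒ x = 5 - sqrt(30) ≈ -0.4772, 5 + sqrt(30) ≈ 10.4772

f''(x) = 180/(x^3 - 15*x^2 + 75*x - 125)
Second-derivative test at each critical point:
  f''(-0.4772) = -1.0954 < 0 → local maximum
  f''(10.4772) = 1.0954 > 0 → local minimum

Critical points: x = 5 - sqrt(30) ≈ -0.4772 (local maximum); x = 5 + sqrt(30) ≈ 10.4772 (local minimum)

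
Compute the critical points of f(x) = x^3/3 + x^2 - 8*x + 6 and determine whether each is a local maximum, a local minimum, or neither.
f'(x) = x^2 + 2*x - 8

Solve f'(x) = 0:
  Factor: x^2 + 2*x - 8 = (x - 2)*(x + 4) = 0.
  ⇒ x = -4, 2

f''(x) = 2*x + 2
Second-derivative test at each critical point:
  f''(-4) = -6 < 0 → local maximum
  f''(2) = 6 > 0 → local minimum

Critical points: x = -4 (local maximum); x = 2 (local minimum)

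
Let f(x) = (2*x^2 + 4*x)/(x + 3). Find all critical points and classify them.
f'(x) = 2*(x^2 + 6*x + 6)/(x^2 + 6*x + 9)

Solve f'(x) = 0:
  f'(x) = 2*(x^2 + 6*x + 6)/(x + 3)^2; the denominator is positive wherever f is defined, so f'(x) = 0 ⇔ 2*x^2 + 12*x + 12 = 0.
  Factor: 2*x^2 + 12*x + 12 = 2*(x^2 + 6*x + 6); x^2 + 6*x + 6 = 0 has no rational roots; quadratic formula: x = (-6 ± √12)/2.
  ⇒ x = -3 - sqrt(3) ≈ -4.7321, -3 + sqrt(3) ≈ -1.2679

f''(x) = 12/(x^3 + 9*x^2 + 27*x + 27)
Second-derivative test at each critical point:
  f''(-4.7321) = -2.3094 < 0 → local maximum
  f''(-1.2679) = 2.3094 > 0 → local minimum

Critical points: x = -3 - sqrt(3) ≈ -4.7321 (local maximum); x = -3 + sqrt(3) ≈ -1.2679 (local minimum)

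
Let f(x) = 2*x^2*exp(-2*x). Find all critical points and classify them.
f'(x) = 4*x*(1 - x)*exp(-2*x)

Solve f'(x) = 0:
  f'(x) = (-4*x^2 + 4*x)·exp(-2*x) and exp(-2*x) > 0 for every x, so f'(x) = 0 ⇔ -4*x^2 + 4*x = 0.
  Factor: -4*x^2 + 4*x = -4*x*(x - 1) = 0.
  ⇒ x = 0, 1

f''(x) = 4*(2*x^2 - 4*x + 1)*exp(-2*x)
Second-derivative test at each critical point:
  f''(0) = 4 > 0 → local minimum
  f''(1) = -0.5413 < 0 → local maximum

Critical points: x = 0 (local minimum); x = 1 (local maximum)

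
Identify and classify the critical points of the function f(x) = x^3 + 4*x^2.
f'(x) = x*(3*x + 8)

Solve f'(x) = 0:
  Factor: 3*x^2 + 8*x = x*(3*x + 8) = 0.
  ⇒ x = -8/3, 0

f''(x) = 6*x + 8
Second-derivative test at each critical point:
  f''(-8/3) = -8 < 0 → local maximum
  f''(0) = 8 > 0 → local minimum

Critical points: x = -8/3 (local maximum); x = 0 (local minimum)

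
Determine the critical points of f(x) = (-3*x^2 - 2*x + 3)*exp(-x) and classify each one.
f'(x) = (3*x^2 - 4*x - 5)*exp(-x)

Solve f'(x) = 0:
  f'(x) = (3*x^2 - 4*x - 5)·exp(-x) and exp(-x) > 0 for every x, so f'(x) = 0 ⇔ 3*x^2 - 4*x - 5 = 0.
  3*x^2 - 4*x - 5 = 0 has no rational roots; quadratic formula: x = (4 ± √76)/6.
  ⇒ x = 2/3 - sqrt(19)/3 ≈ -0.7863, 2/3 + sqrt(19)/3 ≈ 2.1196

f''(x) = (-3*x^2 + 10*x + 1)*exp(-x)
Second-derivative test at each critical point:
  f''(-0.7863) = -19.1378 < 0 → local maximum
  f''(2.1196) = 1.0468 > 0 → local minimum

Critical points: x = 2/3 - sqrt(19)/3 ≈ -0.7863 (local maximum); x = 2/3 + sqrt(19)/3 ≈ 2.1196 (local minimum)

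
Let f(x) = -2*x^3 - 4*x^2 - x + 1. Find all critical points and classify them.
f'(x) = -6*x^2 - 8*x - 1

Solve f'(x) = 0:
  6*x^2 + 8*x + 1 = 0 has no rational roots; quadratic formula: x = (-8 ± √40)/12.
  ⇒ x = -2/3 - sqrt(10)/6 ≈ -1.1937, -2/3 + sqrt(10)/6 ≈ -0.1396

f''(x) = -12*x - 8
Second-derivative test at each critical point:
  f''(-1.1937) = 6.3246 > 0 → local minimum
  f''(-0.1396) = -6.3246 < 0 → local maximum

Critical points: x = -2/3 - sqrt(10)/6 ≈ -1.1937 (local minimum); x = -2/3 + sqrt(10)/6 ≈ -0.1396 (local maximum)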